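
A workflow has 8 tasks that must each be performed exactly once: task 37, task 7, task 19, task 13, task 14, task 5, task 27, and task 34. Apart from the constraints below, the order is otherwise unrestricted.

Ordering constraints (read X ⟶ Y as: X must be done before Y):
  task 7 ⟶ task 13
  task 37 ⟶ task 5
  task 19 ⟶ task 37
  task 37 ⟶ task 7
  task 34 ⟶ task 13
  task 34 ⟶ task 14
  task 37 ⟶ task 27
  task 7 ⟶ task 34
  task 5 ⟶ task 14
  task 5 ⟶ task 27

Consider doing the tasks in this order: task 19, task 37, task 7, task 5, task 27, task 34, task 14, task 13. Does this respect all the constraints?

Checking each listed constraint against this order: for instance, task 7 is in position 3 and task 13 in position 8, so that constraint holds — and the remaining constraints check out the same way.

Yes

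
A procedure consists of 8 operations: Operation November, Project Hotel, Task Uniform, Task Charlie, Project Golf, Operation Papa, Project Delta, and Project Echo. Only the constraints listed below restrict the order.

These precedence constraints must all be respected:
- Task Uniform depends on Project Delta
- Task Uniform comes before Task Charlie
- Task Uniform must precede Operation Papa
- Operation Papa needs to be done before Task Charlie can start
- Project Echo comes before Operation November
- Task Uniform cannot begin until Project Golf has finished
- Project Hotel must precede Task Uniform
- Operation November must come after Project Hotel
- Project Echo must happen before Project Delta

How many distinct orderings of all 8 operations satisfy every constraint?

61

3 operations have no prerequisites (Project Hotel, Project Golf, Project Echo), so any of them could come first.
Systematically extending each partial ordering one operation at a time and counting, there are 61 complete orderings.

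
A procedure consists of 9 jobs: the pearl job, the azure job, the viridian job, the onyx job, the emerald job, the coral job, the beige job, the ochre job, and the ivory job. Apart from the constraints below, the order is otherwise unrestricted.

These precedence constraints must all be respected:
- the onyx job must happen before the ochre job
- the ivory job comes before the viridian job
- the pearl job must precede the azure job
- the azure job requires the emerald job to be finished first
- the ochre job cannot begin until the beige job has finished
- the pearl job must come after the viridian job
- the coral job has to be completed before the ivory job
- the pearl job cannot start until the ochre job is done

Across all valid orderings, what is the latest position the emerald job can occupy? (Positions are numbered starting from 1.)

The only job forced after the emerald job (directly or by a chain) is the azure job.
With 1 mandatory successor out of 9 jobs total, the latest slot for the emerald job is 9−1 = 8, and it's reachable by doing all non-successors before the emerald job.

8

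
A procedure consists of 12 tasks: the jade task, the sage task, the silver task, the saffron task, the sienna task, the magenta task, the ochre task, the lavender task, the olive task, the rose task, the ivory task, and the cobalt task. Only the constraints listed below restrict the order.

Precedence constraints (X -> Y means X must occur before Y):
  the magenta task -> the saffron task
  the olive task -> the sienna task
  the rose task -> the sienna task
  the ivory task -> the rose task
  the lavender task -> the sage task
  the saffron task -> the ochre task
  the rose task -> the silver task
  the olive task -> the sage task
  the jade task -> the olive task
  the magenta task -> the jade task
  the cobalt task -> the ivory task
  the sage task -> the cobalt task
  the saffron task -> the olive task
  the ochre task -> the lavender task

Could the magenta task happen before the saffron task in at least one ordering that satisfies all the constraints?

Every valid ordering already has the magenta task before the saffron task (the constraints require it), so in particular at least one does.

Yes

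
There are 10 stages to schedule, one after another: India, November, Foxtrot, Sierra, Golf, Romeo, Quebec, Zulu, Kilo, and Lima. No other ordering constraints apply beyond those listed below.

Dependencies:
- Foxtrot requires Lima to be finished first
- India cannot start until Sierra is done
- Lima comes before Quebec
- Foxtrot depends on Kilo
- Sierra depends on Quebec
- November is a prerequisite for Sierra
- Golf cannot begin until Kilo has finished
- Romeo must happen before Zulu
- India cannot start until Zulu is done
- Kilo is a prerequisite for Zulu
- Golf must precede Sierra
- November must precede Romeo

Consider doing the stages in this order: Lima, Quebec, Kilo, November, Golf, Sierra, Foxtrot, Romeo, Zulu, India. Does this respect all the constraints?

Yes

Every stated constraint is respected: Lima sits at position 1, ahead of Foxtrot at position 7, and each of the other listed pairs likewise has the predecessor earlier in the sequence.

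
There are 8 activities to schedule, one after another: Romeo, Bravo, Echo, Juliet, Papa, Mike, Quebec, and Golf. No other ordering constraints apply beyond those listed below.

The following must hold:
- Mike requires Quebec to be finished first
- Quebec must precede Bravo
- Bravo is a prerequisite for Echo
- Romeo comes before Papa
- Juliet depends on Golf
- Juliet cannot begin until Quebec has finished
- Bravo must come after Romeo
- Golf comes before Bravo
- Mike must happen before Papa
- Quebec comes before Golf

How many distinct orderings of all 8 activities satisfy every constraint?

The activities with no prerequisites are Romeo, Quebec; any of them can be placed first.
Counting all ways to extend the partial order to a total order gives 174.

174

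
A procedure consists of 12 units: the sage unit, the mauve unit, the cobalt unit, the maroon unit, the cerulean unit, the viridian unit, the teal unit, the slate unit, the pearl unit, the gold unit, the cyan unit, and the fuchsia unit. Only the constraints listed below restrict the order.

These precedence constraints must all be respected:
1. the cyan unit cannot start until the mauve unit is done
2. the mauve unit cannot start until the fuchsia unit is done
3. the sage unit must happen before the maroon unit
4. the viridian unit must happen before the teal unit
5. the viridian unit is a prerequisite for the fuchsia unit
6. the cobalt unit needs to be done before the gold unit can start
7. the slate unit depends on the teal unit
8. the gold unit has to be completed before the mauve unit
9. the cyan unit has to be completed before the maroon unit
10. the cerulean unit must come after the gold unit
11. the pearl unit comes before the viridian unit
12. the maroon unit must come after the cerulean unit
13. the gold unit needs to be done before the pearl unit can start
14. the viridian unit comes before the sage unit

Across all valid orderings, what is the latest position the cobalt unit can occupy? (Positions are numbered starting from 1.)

Following every chain forward from the cobalt unit, the units that must come later are the sage unit, the mauve unit, the maroon unit, the cerulean unit, the viridian unit, the teal unit, the slate unit, the pearl unit, the gold unit, the cyan unit, the fuchsia unit — 11 of them.
So at least 11 units follow the cobalt unit, putting the cobalt unit no later than position 1. That position is achievable by scheduling everything else first.

1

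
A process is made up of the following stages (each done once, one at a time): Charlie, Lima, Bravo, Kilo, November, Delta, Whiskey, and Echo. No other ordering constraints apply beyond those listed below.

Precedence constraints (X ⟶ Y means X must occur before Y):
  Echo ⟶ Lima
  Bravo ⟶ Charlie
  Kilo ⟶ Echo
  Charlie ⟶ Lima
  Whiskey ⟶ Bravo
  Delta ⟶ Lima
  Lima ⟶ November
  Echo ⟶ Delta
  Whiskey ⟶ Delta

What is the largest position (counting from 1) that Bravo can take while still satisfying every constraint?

5

Following every chain forward from Bravo, the stages that must come later are Charlie, Lima, November — 3 of them.
With 3 mandatory successors out of 8 stages total, the latest slot for Bravo is 8−3 = 5, and it's reachable by doing all non-successors before Bravo.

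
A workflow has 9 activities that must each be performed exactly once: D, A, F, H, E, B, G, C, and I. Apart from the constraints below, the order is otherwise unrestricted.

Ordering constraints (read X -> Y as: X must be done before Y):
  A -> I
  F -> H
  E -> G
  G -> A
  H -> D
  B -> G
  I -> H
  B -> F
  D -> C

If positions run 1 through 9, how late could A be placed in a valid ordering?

Following every chain forward from A, the activities that must come later are D, H, C, I — 4 of them.
So at least 4 activities follow A, putting A no later than position 5. That position is achievable by scheduling everything else first.

5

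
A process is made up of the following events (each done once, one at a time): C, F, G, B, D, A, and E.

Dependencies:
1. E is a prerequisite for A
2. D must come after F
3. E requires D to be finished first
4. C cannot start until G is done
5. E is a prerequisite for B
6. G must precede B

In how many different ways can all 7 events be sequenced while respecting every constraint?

38

The events with no prerequisites are F, G; any of them can be placed first.
Systematically extending each partial ordering one event at a time and counting, there are 38 complete orderings.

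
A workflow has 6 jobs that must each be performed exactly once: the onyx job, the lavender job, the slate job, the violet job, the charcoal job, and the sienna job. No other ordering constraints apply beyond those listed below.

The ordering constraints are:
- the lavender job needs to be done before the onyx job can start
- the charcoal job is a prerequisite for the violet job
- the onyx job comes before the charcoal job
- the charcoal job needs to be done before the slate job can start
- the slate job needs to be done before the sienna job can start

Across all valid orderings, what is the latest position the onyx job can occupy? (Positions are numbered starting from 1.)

2

Following every chain forward from the onyx job, the jobs that must come later are the slate job, the violet job, the charcoal job, the sienna job — 4 of them.
So at least 4 jobs follow the onyx job, putting the onyx job no later than position 2. That position is achievable by scheduling everything else first.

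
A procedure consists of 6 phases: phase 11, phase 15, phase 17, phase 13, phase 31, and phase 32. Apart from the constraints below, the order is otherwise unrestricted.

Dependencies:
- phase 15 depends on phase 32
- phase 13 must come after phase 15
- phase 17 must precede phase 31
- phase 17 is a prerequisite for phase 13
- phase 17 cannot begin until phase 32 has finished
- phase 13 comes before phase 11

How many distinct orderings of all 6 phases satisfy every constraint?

7

Only phase 32 has no prerequisites, so it must go first.
Enumerating by repeatedly choosing an available phase (one whose prerequisites are all placed) gives 7 distinct complete orderings.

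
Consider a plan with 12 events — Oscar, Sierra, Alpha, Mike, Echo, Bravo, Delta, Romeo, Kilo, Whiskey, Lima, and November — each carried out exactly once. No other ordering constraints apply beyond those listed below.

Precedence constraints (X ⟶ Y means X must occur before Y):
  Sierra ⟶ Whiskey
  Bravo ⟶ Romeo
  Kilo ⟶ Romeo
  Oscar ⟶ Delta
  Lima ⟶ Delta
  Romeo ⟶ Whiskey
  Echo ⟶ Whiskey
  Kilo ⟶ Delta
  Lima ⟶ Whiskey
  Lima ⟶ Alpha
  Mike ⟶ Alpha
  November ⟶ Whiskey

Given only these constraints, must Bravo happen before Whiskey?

Yes

Following the dependencies: Bravo → Romeo → Whiskey.
That forces Bravo before Whiskey in every valid schedule.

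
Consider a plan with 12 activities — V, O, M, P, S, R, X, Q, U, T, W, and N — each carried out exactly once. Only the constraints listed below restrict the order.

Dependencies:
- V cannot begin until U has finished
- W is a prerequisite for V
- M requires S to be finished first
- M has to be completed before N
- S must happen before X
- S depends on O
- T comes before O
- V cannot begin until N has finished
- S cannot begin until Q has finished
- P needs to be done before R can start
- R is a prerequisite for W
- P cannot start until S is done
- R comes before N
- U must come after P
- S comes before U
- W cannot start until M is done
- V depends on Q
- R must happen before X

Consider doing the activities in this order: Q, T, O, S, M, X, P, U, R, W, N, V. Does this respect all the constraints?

Here R comes after X.
But one of the constraints requires R before X, so this ordering violates it.

No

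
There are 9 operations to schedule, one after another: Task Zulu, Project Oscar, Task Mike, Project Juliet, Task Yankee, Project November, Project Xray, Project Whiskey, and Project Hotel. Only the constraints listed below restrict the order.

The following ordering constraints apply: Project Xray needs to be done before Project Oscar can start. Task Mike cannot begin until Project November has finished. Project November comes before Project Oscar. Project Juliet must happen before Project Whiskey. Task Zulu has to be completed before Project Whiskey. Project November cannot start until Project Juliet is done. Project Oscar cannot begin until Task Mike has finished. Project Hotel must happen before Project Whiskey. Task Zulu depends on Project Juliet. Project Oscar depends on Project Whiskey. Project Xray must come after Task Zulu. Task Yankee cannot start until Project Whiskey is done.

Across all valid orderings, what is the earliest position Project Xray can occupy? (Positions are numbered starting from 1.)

The operations that are forced before Project Xray, directly or transitively, are Task Zulu, Project Juliet. That's 2 operations.
With 2 mandatory predecessors, the earliest Project Xray can sit is position 2+1 = 3, and placing just those 2 first achieves it.

3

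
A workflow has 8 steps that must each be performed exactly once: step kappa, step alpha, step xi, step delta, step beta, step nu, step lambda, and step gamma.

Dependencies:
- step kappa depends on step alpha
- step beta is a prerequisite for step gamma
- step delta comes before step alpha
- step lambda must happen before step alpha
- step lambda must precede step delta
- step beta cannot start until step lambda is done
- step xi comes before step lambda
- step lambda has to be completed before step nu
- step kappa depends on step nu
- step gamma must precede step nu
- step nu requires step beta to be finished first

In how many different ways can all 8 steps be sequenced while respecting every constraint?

10

Step xi is the only step with nothing required before it, so every ordering starts there.
Systematically extending each partial ordering one step at a time and counting, there are 10 complete orderings.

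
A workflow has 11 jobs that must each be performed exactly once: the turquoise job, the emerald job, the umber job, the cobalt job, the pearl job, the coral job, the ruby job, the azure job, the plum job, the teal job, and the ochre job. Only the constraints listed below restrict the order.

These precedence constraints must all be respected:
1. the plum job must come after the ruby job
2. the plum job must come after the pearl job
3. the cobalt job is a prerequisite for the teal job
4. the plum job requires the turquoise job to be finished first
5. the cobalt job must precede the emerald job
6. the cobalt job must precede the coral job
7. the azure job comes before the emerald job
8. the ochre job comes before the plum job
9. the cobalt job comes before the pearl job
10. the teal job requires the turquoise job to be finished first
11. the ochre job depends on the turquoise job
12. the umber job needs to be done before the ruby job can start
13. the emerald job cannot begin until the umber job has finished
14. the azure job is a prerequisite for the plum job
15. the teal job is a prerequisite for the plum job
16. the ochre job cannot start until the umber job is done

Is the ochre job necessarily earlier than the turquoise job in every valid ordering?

There is a chain the turquoise job → the ochre job, which puts the turquoise job before the ochre job.
So the ochre job does not have to come before the turquoise job — it cannot.

No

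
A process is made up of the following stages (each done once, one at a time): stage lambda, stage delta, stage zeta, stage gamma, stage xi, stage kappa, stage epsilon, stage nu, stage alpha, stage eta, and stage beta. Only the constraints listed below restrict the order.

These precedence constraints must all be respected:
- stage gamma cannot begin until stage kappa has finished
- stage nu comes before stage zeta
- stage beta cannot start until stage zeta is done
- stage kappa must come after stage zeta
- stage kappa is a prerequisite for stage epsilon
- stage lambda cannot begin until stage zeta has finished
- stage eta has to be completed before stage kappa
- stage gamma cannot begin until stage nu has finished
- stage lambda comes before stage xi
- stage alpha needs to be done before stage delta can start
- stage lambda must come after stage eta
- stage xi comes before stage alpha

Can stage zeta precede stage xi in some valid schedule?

Every valid ordering already has stage zeta before stage xi (the constraints require it), so in particular at least one does.

Yes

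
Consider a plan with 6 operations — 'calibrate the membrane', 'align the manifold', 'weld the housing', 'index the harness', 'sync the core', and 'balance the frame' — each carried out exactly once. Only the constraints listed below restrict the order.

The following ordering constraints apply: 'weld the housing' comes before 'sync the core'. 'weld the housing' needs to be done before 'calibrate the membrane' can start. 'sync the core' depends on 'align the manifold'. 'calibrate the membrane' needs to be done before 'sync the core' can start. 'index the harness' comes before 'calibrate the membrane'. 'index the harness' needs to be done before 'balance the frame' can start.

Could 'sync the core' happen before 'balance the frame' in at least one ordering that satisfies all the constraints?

Yes

Nothing in the constraints forces 'balance the frame' before 'sync the core' — there is no chain from 'balance the frame' to 'sync the core'.
That means at least one valid schedule has 'sync the core' before 'balance the frame'.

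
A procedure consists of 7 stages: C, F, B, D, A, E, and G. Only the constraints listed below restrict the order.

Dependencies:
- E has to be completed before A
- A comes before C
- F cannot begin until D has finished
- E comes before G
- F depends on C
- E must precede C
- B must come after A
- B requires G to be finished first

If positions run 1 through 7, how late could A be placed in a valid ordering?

Every stage that must follow A has to come after it. Tracing all chains starting from A, those stages are: C, F, B — 3 in total.
So at least 3 stages follow A, putting A no later than position 4. That position is achievable by scheduling everything else first.

4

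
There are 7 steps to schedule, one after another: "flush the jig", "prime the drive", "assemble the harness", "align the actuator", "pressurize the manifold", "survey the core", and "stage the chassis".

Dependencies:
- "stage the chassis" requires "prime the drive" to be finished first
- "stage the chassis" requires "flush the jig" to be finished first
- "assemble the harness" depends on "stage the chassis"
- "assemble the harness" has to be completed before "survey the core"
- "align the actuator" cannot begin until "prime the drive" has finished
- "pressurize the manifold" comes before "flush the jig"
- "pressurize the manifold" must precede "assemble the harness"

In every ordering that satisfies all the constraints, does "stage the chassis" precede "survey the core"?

Yes

There is a constraint chain "stage the chassis" → "assemble the harness" → "survey the core".
That forces "stage the chassis" before "survey the core" in every valid schedule.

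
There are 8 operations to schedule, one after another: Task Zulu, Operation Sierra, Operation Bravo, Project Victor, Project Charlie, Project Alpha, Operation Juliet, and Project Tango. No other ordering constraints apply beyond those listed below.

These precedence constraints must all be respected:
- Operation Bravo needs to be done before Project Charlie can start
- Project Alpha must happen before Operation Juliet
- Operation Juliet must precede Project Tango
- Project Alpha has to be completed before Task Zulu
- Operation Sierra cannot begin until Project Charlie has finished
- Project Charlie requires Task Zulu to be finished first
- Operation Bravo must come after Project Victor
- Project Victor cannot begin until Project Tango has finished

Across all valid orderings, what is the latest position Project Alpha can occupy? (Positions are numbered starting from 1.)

The operations that are forced after Project Alpha, directly or by a chain of constraints, are Task Zulu, Operation Sierra, Operation Bravo, Project Victor, Project Charlie, Operation Juliet, Project Tango. That's 7 operations.
So at least 7 operations follow Project Alpha, putting Project Alpha no later than position 1. That position is achievable by scheduling everything else first.

1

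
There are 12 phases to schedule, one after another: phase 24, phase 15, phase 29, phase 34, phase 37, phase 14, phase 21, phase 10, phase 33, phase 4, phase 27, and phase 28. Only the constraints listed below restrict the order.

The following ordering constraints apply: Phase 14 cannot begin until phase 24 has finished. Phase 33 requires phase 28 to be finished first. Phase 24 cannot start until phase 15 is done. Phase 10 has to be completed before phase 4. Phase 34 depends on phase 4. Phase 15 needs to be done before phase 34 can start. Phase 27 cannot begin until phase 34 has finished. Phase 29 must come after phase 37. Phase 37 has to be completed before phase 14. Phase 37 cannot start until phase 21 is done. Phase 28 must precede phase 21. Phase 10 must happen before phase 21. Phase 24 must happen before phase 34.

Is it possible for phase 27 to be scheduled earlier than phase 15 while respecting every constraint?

No

There is a dependency chain phase 15 → phase 34 → phase 27, so phase 27 always comes after phase 15.
So no valid ordering can have phase 27 before phase 15.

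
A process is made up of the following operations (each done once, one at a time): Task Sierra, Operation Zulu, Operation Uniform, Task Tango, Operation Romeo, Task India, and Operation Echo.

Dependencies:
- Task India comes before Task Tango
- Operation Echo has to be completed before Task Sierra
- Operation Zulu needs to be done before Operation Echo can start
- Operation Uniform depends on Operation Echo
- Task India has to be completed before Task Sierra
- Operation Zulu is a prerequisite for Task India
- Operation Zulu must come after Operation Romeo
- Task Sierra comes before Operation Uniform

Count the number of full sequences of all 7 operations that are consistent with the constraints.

Only Operation Romeo has no prerequisites, so it must go first.
Enumerating by repeatedly choosing an available operation (one whose prerequisites are all placed) gives 7 distinct complete orderings.

7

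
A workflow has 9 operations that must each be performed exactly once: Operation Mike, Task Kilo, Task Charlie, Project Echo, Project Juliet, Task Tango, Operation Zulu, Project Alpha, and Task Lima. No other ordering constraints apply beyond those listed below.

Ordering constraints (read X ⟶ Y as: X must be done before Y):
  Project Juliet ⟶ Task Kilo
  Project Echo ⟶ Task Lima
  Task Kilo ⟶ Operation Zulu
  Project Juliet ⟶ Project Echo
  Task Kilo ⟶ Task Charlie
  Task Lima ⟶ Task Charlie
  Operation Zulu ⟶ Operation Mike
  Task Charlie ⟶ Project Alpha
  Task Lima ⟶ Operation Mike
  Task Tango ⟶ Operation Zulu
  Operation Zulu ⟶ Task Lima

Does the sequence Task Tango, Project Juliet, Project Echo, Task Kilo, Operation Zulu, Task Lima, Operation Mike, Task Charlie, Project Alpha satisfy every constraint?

Yes

Going through the constraints one by one, each required predecessor appears earlier in the sequence than its dependent — e.g. Task Kilo (position 4) is before Task Charlie (position 8), as required.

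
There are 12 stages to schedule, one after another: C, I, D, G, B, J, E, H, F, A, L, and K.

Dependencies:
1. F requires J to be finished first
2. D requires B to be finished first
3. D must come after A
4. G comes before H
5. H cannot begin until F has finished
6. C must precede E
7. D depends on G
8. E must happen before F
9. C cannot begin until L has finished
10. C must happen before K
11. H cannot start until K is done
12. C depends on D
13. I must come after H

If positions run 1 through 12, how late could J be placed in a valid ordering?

Every stage that must follow J has to come after it. Tracing all chains starting from J, those stages are: I, H, F — 3 in total.
So at least 3 stages follow J, putting J no later than position 9. That position is achievable by scheduling everything else first.

9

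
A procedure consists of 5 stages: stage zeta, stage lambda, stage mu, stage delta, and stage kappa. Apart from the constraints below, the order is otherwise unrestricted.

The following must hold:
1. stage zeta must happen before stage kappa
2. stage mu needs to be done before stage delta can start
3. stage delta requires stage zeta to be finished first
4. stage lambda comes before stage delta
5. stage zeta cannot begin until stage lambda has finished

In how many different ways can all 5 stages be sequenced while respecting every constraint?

7

2 stages have no prerequisites (stage lambda, stage mu), so any of them could come first.
Counting all ways to extend the partial order to a total order gives 7.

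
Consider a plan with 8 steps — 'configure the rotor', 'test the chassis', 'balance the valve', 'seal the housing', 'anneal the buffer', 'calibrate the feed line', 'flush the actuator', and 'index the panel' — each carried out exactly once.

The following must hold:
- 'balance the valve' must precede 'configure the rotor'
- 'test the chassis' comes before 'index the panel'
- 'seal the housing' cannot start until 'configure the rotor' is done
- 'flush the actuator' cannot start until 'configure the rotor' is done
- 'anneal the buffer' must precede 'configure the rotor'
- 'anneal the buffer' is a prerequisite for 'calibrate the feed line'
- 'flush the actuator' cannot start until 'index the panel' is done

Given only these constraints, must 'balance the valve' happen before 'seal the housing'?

Yes

Following the dependencies: 'balance the valve' → 'configure the rotor' → 'seal the housing'.
That forces 'balance the valve' before 'seal the housing' in every valid schedule.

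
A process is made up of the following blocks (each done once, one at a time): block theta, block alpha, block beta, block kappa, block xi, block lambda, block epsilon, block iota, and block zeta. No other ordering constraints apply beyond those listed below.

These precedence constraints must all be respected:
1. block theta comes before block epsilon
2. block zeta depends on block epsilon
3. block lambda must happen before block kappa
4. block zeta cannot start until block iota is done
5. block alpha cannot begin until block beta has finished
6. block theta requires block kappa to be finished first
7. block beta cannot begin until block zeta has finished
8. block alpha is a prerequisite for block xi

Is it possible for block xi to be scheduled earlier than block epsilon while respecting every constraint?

There is a dependency chain block epsilon → block zeta → block beta → block alpha → block xi, so block xi always comes after block epsilon.
Hence block xi can never be scheduled before block epsilon.

No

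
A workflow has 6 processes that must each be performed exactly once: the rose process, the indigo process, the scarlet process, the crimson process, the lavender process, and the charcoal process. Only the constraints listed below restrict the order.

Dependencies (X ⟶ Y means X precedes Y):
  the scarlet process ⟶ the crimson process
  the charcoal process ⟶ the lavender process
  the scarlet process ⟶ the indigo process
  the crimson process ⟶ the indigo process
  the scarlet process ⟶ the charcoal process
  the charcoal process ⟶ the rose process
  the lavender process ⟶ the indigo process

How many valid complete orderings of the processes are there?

Only the scarlet process has no prerequisites, so it must go first.
Systematically extending each partial ordering one process at a time and counting, there are 11 complete orderings.

11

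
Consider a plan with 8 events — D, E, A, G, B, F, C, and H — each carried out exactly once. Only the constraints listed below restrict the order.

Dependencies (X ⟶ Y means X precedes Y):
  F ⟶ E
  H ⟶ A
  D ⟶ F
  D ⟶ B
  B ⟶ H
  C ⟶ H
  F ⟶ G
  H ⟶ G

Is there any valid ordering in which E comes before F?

No

Following F → E, F must precede E in every valid ordering.
Hence E can never be scheduled before F.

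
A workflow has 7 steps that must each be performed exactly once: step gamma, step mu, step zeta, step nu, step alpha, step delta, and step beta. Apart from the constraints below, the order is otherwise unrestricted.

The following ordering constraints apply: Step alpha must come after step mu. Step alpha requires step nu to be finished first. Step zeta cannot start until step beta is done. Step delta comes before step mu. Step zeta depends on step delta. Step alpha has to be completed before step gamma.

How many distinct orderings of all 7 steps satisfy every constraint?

58

The steps with no prerequisites are step nu, step delta, step beta; any of them can be placed first.
Enumerating by repeatedly choosing an available step (one whose prerequisites are all placed) gives 58 distinct complete orderings.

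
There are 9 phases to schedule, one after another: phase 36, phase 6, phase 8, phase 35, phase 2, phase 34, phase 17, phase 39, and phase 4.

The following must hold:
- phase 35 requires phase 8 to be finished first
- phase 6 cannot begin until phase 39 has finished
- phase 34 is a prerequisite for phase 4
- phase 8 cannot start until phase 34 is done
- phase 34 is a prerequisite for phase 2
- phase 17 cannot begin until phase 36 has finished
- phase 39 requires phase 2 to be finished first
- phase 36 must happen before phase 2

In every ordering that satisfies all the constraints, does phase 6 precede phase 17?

No chain of constraints connects phase 6 to phase 17 in either direction.
So phase 6 can come before phase 17 or after — it is not forced.

No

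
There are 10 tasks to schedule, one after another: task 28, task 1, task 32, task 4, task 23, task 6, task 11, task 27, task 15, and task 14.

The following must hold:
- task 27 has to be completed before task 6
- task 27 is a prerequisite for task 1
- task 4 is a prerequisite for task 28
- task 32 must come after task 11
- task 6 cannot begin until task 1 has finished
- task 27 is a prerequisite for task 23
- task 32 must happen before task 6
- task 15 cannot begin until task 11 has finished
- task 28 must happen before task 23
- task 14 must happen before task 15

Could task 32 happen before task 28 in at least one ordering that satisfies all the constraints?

Yes

Nothing in the constraints forces task 28 before task 32 — there is no chain from task 28 to task 32.
So a valid ordering placing task 32 earlier than task 28 exists.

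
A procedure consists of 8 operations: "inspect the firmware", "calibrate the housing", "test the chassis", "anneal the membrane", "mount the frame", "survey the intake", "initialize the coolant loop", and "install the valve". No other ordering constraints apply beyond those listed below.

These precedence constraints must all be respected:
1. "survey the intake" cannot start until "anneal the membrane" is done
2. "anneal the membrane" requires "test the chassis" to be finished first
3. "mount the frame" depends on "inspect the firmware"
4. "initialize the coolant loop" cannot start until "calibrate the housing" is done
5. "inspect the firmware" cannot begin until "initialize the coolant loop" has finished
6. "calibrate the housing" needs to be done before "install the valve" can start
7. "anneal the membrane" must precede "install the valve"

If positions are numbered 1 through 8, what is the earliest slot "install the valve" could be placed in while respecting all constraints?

The operations that are forced before "install the valve", directly or transitively, are "calibrate the housing", "test the chassis", "anneal the membrane". That's 3 operations.
With 3 mandatory predecessors, the earliest "install the valve" can sit is position 3+1 = 4, and placing just those 3 first achieves it.

4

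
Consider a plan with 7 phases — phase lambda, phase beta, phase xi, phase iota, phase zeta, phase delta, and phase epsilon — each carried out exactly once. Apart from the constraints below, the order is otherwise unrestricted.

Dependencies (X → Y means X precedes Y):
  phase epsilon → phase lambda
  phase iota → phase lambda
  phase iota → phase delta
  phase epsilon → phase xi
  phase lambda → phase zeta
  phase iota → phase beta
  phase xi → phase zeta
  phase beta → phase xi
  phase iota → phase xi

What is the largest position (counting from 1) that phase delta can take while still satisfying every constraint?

7

No constraint forces any phase after phase delta, so it can be placed last, in position 7.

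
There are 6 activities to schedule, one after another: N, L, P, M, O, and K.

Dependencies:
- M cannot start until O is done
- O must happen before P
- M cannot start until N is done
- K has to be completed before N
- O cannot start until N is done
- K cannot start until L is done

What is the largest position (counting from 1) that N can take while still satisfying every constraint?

3

Every activity that must follow N has to come after it. Tracing all chains starting from N, those activities are: P, M, O — 3 in total.
So at least 3 activities follow N, putting N no later than position 3. That position is achievable by scheduling everything else first.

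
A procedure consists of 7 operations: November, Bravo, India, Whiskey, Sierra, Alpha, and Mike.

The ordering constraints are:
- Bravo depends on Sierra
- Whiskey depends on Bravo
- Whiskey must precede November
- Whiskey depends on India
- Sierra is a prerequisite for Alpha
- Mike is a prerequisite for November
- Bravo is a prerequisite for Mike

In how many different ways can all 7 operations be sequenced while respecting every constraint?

40

2 operations have no prerequisites (India, Sierra), so any of them could come first.
Systematically extending each partial ordering one operation at a time and counting, there are 40 complete orderings.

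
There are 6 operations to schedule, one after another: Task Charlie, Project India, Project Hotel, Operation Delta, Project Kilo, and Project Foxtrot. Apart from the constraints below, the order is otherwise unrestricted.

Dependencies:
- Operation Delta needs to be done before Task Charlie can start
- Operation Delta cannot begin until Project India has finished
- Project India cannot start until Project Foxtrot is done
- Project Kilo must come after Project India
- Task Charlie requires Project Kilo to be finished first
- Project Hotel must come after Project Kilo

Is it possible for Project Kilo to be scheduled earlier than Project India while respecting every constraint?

There is a dependency chain Project India → Project Kilo, so Project Kilo always comes after Project India.
So no valid ordering can have Project Kilo before Project India.

No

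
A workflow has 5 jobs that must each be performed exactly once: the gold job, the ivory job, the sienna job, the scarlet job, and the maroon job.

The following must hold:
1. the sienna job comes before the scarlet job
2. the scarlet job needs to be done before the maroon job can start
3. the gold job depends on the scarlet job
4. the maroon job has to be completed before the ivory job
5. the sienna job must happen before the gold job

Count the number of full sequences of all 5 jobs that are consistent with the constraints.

The sienna job is the only job with nothing required before it, so every ordering starts there.
Enumerating by repeatedly choosing an available job (one whose prerequisites are all placed) gives 3 distinct complete orderings.

3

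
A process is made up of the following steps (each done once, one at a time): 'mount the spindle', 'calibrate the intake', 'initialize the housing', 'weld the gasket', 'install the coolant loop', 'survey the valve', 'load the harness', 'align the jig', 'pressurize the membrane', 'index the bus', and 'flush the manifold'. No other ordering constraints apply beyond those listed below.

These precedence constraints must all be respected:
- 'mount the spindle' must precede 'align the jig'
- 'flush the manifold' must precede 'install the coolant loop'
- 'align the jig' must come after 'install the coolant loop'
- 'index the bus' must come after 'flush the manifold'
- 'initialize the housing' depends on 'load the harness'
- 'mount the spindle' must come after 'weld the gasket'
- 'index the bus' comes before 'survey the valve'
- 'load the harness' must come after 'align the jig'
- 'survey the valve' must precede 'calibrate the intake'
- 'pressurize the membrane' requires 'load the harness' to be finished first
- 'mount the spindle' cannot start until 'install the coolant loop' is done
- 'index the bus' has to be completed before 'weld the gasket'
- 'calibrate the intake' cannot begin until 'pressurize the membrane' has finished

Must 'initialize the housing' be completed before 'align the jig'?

No

In fact the dependencies run the other way: 'align the jig' → 'load the harness' → 'initialize the housing'.
So 'initialize the housing' never precedes 'align the jig'.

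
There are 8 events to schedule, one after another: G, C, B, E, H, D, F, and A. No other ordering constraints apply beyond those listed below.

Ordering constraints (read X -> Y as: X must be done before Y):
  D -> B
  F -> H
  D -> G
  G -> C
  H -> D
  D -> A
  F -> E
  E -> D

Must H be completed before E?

H and E are not related by any chain of constraints.
There exist valid orderings with E before H, so H is not required to come first.

No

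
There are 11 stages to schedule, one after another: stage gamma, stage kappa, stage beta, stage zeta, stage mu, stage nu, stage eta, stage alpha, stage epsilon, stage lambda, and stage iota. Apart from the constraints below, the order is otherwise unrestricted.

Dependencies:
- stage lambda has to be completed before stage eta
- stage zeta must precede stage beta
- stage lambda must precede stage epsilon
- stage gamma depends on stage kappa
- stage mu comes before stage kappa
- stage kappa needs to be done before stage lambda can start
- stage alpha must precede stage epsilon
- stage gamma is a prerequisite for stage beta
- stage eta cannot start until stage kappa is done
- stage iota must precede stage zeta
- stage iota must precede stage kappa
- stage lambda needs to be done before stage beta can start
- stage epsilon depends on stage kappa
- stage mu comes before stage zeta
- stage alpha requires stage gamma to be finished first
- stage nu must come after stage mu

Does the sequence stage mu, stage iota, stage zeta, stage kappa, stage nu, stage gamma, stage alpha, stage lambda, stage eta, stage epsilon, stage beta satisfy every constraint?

Yes

Every stated constraint is respected: stage zeta sits at position 3, ahead of stage beta at position 11, and each of the other listed pairs likewise has the predecessor earlier in the sequence.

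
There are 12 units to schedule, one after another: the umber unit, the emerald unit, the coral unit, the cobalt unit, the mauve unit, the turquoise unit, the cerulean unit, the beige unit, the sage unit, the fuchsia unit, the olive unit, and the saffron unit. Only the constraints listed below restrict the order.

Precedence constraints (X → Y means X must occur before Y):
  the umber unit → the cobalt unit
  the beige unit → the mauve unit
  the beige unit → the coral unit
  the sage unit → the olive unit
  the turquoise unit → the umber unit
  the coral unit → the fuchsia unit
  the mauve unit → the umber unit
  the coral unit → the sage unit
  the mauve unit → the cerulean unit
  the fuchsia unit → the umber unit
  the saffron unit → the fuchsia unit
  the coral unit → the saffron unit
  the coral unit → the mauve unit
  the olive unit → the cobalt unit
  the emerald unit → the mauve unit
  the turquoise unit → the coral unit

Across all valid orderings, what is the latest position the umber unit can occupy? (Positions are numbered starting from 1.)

Following the constraints forward from the umber unit, its only required successor is the cobalt unit.
With 1 mandatory successor out of 12 units total, the latest slot for the umber unit is 12−1 = 11, and it's reachable by doing all non-successors before the umber unit.

11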